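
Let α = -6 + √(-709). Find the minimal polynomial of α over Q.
m_α(x) = x^2 + 12x + 745

From α + 6 = √(-709), squaring gives (α + 6)^2 = -709, i.e. α^2 + 12α + 36 = -709, so α^2 + 12α + 745 = 0. The discriminant of x^2 + 12x + 745 is (12)^2 - 4·(745) = 144 - 2980 = -2836, and 4·(-709) is not a perfect square in Q since -709 is squarefree and ≠ 1. Hence x^2 + 12x + 745 is irreducible over Q and is the minimal polynomial of α.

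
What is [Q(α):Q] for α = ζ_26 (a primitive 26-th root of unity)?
[Q(α):Q] = 12

The minimal polynomial of ζ_26 over Q is the 26-th cyclotomic polynomial Φ_26(x), which is irreducible over Q and has degree φ(26) = 12. Hence [Q(α):Q] = φ(26) = 12.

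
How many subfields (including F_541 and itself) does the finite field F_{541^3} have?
F_{541^3} has 2 subfields

The subfields of F_{p^n} are exactly the fields F_{p^d} for d | n (each is the fixed field of the unique index-d subgroup of Gal(F_{p^n}/F_p) ≅ Z/nZ). The divisors of n = 3 are {1, 3}, giving 2 subfields: F_{541^1}, F_{541^3}.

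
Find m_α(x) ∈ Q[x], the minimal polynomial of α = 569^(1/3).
m_α(x) = x^3 - 569

α satisfies α^3 = 569, so x^3 - 569 annihilates α. By the rational root test, a rational root p/q (in lowest terms) of x^3 - 569 would satisfy p^3 = 569 q^3, forcing q = 1 and p^3 = 569; but 569 is not a perfect cube, contradiction. A monic cubic over Q with no rational root is irreducible (any nontrivial factorization would include a linear factor). Hence x^3 - 569 is the minimal polynomial of α, and in particular [Q(α):Q] = 3.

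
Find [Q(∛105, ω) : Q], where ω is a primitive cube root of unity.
[Q(∛105, ω) : Q] = 6

[Q(∛105):Q] = 3 (min poly x^3 - 105, irreducible since 105 is not a perfect cube). [Q(ω):Q] = 2 (min poly x^2 + x + 1). Since Q(∛105) ⊂ R and ω ∉ R, we have ω ∉ Q(∛105), so x^2 + x + 1 remains irreducible over Q(∛105) and [Q(∛105, ω) : Q(∛105)] = 2. By the tower law, [Q(∛105, ω) : Q] = 3 · 2 = 6. (In fact Q(∛105, ω) is the splitting field of x^3 - 105 over Q.)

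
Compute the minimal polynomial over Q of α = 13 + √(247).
m_α(x) = x^2 - 26x - 78

From α - 13 = √(247), squaring gives (α - 13)^2 = 247, i.e. α^2 - 26α + 169 = 247, so α^2 - 26α - 78 = 0. The discriminant of x^2 - 26x - 78 is (-26)^2 - 4·(-78) = 676 + 312 = 988, and 4·(247) is not a perfect square in Q since 247 is squarefree and ≠ 1. Hence x^2 - 26x - 78 is irreducible over Q and is the minimal polynomial of α.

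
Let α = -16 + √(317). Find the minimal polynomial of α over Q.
m_α(x) = x^2 + 32x - 61

From α + 16 = √(317), squaring gives (α + 16)^2 = 317, i.e. α^2 + 32α + 256 = 317, so α^2 + 32α - 61 = 0. The discriminant of x^2 + 32x - 61 is (32)^2 - 4·(-61) = 1024 + 244 = 1268, and 4·(317) is not a perfect square in Q since 317 is squarefree and ≠ 1. Hence x^2 + 32x - 61 is irreducible over Q and is the minimal polynomial of α.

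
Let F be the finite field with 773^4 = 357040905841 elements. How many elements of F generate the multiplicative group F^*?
There are φ(357040905840) = 92513304576 primitive elements

F_q^* is cyclic of order q - 1 = 357040905840. A cyclic group of order m has exactly φ(m) generators. Here m = 357040905840 = 2^4 · 3^2 · 5 · 43 · 193 · 59753, so the number of primitive elements is φ(357040905840) = 92513304576.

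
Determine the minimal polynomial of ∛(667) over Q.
m_α(x) = x^3 - 667

α satisfies α^3 = 667, so x^3 - 667 annihilates α. By the rational root test, a rational root p/q (in lowest terms) of x^3 - 667 would satisfy p^3 = 667 q^3, forcing q = 1 and p^3 = 667; but 667 is not a perfect cube, contradiction. A monic cubic over Q with no rational root is irreducible (any nontrivial factorization would include a linear factor). Hence x^3 - 667 is the minimal polynomial of α, and in particular [Q(α):Q] = 3.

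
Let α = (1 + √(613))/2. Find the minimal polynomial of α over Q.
m_α(x) = x^2 - x - 153

From 2α - 1 = √(613), squaring gives (2α - 1)^2 = 613, i.e. 4α^2 - 4α + 1 = 613, so α^2 - α + (1 - 613)/4 = 0. Since 613 ≡ 1 (mod 4), (1 - 613)/4 = -153 ∈ Z. The polynomial x^2 - x - 153 has discriminant 1 - 4·(-153) = 613, which is not a perfect square in Q (d = 613 is squarefree and ≠ 1), so x^2 - x - 153 is irreducible over Q. It is the minimal polynomial of α.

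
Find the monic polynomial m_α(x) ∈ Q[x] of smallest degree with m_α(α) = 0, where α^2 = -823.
m_α(x) = x^2 + 823

α satisfies α^2 + 823 = 0, so x^2 + 823 annihilates α. Since d = -823 is squarefree and ≠ 1, it is not a perfect square in Q, so x^2 + 823 has no rational root and is therefore irreducible over Q (a degree-2 polynomial over a field is irreducible iff it has no root). Hence m_α(x) = x^2 + 823.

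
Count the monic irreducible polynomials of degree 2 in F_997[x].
There are 496506 monic irreducible polynomials of degree 2 over F_997

Each element of F_{997^2} that lies in no proper subfield is a root of exactly one monic irreducible of degree 2 over F_997, and each such polynomial has 2 distinct roots in F_{997^2}. By Möbius inversion the count is N_997(2) = (1/2) Σ_{d|2} μ(2/d) · 997^d = (1/2)(μ(2)·997^1 + μ(1)·997^2) = 993012/2 = 496506.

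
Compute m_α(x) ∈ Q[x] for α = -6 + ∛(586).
m_α(x) = x^3 + 18x^2 + 108x - 370

Set β = α + 6 = ∛(586), so β^3 = 586. Then (α + 6)^3 - 586 = 0, i.e. α is a root of g(x) = (x + 6)^3 - 586 = x^3 + 18x^2 + 108x - 370. Since g(x) = h(x + 6) where h(x) = x^3 - 586, and h is irreducible over Q (because 586 is not a perfect cube, so h has no rational root, and a monic cubic with no rational root is irreducible), g is also irreducible (irreducibility is preserved under the substitution x → x + 6). Hence m_α(x) = x^3 + 18x^2 + 108x - 370.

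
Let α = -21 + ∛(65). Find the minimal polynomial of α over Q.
m_α(x) = x^3 + 63x^2 + 1323x + 9196

Set β = α + 21 = ∛(65), so β^3 = 65. Then (α + 21)^3 - 65 = 0, i.e. α is a root of g(x) = (x + 21)^3 - 65 = x^3 + 63x^2 + 1323x + 9196. Since g(x) = h(x + 21) where h(x) = x^3 - 65, and h is irreducible over Q (because 65 is not a perfect cube, so h has no rational root, and a monic cubic with no rational root is irreducible), g is also irreducible (irreducibility is preserved under the substitution x → x + 21). Hence m_α(x) = x^3 + 63x^2 + 1323x + 9196.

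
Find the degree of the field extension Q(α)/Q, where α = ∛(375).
[Q(α):Q] = 3

The minimal polynomial of α is x^3 - 375, irreducible over Q since 375 is not a perfect cube (so x^3 - 375 has no rational root). Hence [Q(α):Q] = deg(m_α) = 3.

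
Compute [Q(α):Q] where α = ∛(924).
[Q(α):Q] = 3

The minimal polynomial of α is x^3 - 924, irreducible over Q since 924 is not a perfect cube (so x^3 - 924 has no rational root). Hence [Q(α):Q] = deg(m_α) = 3.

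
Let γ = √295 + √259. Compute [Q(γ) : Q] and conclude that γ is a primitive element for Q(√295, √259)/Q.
[Q(γ) : Q] = 4 (equivalently, Q(γ) = Q(√295, √259))

Obviously Q(γ) ⊆ Q(√295, √259), and [Q(√295, √259):Q] = 4 (since 295, 259 are distinct squarefree integers > 1 with 76405 not a perfect square). To show equality we compute the minimal polynomial of γ. From γ = √295 + √259: γ^2 = 295 + 2√(76405) + 259 = 554 + 2√(76405), so γ^2 - 554 = 2√(76405); squaring, (γ^2 - 554)^2 = 4·76405, i.e. γ^4 - 1108γ^2 + 306916 - 305620 = 0, i.e. γ^4 - 1108γ^2 + 1296 = 0. So γ is a root of x^4 - 1108x^2 + 1296. This polynomial is irreducible over Q: it has no rational root (each ±√295 ± √259 is irrational), and any factorization into two quadratics over Q would force √(76405) ∈ Q (pairing opposite roots) or √295, √259 ∈ Q (other pairings), all impossible. Hence [Q(γ):Q] = 4 = [Q(√295, √259):Q], so Q(γ) = Q(√295, √259).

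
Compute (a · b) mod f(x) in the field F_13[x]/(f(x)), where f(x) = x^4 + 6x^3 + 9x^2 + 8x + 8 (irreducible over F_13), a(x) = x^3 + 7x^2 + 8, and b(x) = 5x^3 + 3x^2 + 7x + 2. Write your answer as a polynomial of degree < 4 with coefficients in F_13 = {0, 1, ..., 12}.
a · b ≡ 5x^3 + 12x^2 + 5x + 3 (mod f(x))

Multiply in F_13[x]: a(x)·b(x) = (x^3 + 7x^2 + 8)·(5x^3 + 3x^2 + 7x + 2) = 5x^6 + 12x^5 + 2x^4 + 12x^2 + 4x + 3. This has degree ≥ 4, so divide by f(x) over F_13: 5x^6 + 12x^5 + 2x^4 + 12x^2 + 4x + 3 = (5x^2 + 8x)·(x^4 + 6x^3 + 9x^2 + 8x + 8) + (5x^3 + 12x^2 + 5x + 3). Hence a·b ≡ 5x^3 + 12x^2 + 5x + 3 (mod f). (F_13[x]/(f) is a field with 13^4 = 28561 elements since f is irreducible of degree 4.)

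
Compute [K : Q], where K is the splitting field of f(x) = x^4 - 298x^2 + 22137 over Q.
[K : Q] = 4

Solving the quadratic in x^2: x^2 = (298 ± √(298^2 - 4·22137))/2 = (298 ± √256)/2 = (298 ± 16)/2, giving x^2 = 141 or x^2 = 157. So f(x) = (x^2 - 141)(x^2 - 157) and the roots of f are ±√141, ±√157. Hence the splitting field is K = Q(√141, √157). Since 141 and 157 are distinct squarefree integers > 1, their product 22137 is not a perfect square, so √157 ∉ Q(√141). By the tower law [K:Q] = [Q(√141,√157):Q(√141)] · [Q(√141):Q] = 2 · 2 = 4.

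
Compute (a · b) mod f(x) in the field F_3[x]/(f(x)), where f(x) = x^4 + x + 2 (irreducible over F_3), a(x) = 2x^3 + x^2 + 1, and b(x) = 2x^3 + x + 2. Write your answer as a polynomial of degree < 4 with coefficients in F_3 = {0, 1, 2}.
a · b ≡ x^2 + x + 1 (mod f(x))

Multiply in F_3[x]: a(x)·b(x) = (2x^3 + x^2 + 1)·(2x^3 + x + 2) = x^6 + 2x^5 + 2x^4 + x^3 + 2x^2 + x + 2. This has degree ≥ 4, so divide by f(x) over F_3: x^6 + 2x^5 + 2x^4 + x^3 + 2x^2 + x + 2 = (x^2 + 2x + 2)·(x^4 + x + 2) + (x^2 + x + 1). Hence a·b ≡ x^2 + x + 1 (mod f). (F_3[x]/(f) is a field with 3^4 = 81 elements since f is irreducible of degree 4.)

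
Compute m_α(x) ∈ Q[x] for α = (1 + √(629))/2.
m_α(x) = x^2 - x - 157

From 2α - 1 = √(629), squaring gives (2α - 1)^2 = 629, i.e. 4α^2 - 4α + 1 = 629, so α^2 - α + (1 - 629)/4 = 0. Since 629 ≡ 1 (mod 4), (1 - 629)/4 = -157 ∈ Z. The polynomial x^2 - x - 157 has discriminant 1 - 4·(-157) = 629, which is not a perfect square in Q (d = 629 is squarefree and ≠ 1), so x^2 - x - 157 is irreducible over Q. It is the minimal polynomial of α.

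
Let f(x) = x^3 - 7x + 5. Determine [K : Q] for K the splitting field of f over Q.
[K : Q] = 6

By the rational root test, any rational root of the monic integer polynomial f(x) = x^3 - 7x + 5 must be an integer dividing the constant term 5, i.e. one of ±{1, 5}. Evaluating: f(1) = -1, f(-1) = 11, f(5) = 95, f(-5) = -85; none is 0, so f has no rational root and is therefore irreducible over Q (a cubic with no linear factor over a field is irreducible). For an irreducible cubic, the Galois group is A_3 or S_3 according as the discriminant disc(f) = -4a^3 - 27b^2 = -4·(-7)^3 - 27·(5)^2 = 697 is or is not a square in Q. Here disc(f) = 697 is not a perfect square in Q, so the Galois group of f over Q is not contained in A_3 and must be all of S_3. The splitting field has degree |S_3| = 6 over Q, so [K : Q] = 6.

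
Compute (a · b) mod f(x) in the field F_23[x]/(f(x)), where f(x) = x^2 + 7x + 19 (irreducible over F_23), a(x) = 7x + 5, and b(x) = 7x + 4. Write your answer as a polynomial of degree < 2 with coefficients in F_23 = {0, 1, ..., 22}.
a · b ≡ 19x + 9 (mod f(x))

Multiply in F_23[x]: a(x)·b(x) = (7x + 5)·(7x + 4) = 3x^2 + 17x + 20. This has degree ≥ 2, so divide by f(x) over F_23: 3x^2 + 17x + 20 = (3)·(x^2 + 7x + 19) + (19x + 9). Hence a·b ≡ 19x + 9 (mod f). (F_23[x]/(f) is a field with 23^2 = 529 elements since f is irreducible of degree 2.)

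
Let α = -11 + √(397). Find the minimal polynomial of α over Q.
m_α(x) = x^2 + 22x - 276

From α + 11 = √(397), squaring gives (α + 11)^2 = 397, i.e. α^2 + 22α + 121 = 397, so α^2 + 22α - 276 = 0. The discriminant of x^2 + 22x - 276 is (22)^2 - 4·(-276) = 484 + 1104 = 1588, and 4·(397) is not a perfect square in Q since 397 is squarefree and ≠ 1. Hence x^2 + 22x - 276 is irreducible over Q and is the minimal polynomial of α.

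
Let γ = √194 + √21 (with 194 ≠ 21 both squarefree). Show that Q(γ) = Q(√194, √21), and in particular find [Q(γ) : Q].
[Q(γ) : Q] = 4 (equivalently, Q(γ) = Q(√194, √21))

Obviously Q(γ) ⊆ Q(√194, √21), and [Q(√194, √21):Q] = 4 (since 194, 21 are distinct squarefree integers > 1 with 4074 not a perfect square). To show equality we compute the minimal polynomial of γ. From γ = √194 + √21: γ^2 = 194 + 2√(4074) + 21 = 215 + 2√(4074), so γ^2 - 215 = 2√(4074); squaring, (γ^2 - 215)^2 = 4·4074, i.e. γ^4 - 430γ^2 + 46225 - 16296 = 0, i.e. γ^4 - 430γ^2 + 29929 = 0. So γ is a root of x^4 - 430x^2 + 29929. This polynomial is irreducible over Q: it has no rational root (each ±√194 ± √21 is irrational), and any factorization into two quadratics over Q would force √(4074) ∈ Q (pairing opposite roots) or √194, √21 ∈ Q (other pairings), all impossible. Hence [Q(γ):Q] = 4 = [Q(√194, √21):Q], so Q(γ) = Q(√194, √21).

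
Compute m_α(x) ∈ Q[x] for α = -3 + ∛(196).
m_α(x) = x^3 + 9x^2 + 27x - 169

Set β = α + 3 = ∛(196), so β^3 = 196. Then (α + 3)^3 - 196 = 0, i.e. α is a root of g(x) = (x + 3)^3 - 196 = x^3 + 9x^2 + 27x - 169. Since g(x) = h(x + 3) where h(x) = x^3 - 196, and h is irreducible over Q (because 196 is not a perfect cube, so h has no rational root, and a monic cubic with no rational root is irreducible), g is also irreducible (irreducibility is preserved under the substitution x → x + 3). Hence m_α(x) = x^3 + 9x^2 + 27x - 169.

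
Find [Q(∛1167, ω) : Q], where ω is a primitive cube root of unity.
[Q(∛1167, ω) : Q] = 6

[Q(∛1167):Q] = 3 (min poly x^3 - 1167, irreducible since 1167 is not a perfect cube). [Q(ω):Q] = 2 (min poly x^2 + x + 1). Since Q(∛1167) ⊂ R and ω ∉ R, we have ω ∉ Q(∛1167), so x^2 + x + 1 remains irreducible over Q(∛1167) and [Q(∛1167, ω) : Q(∛1167)] = 2. By the tower law, [Q(∛1167, ω) : Q] = 3 · 2 = 6. (In fact Q(∛1167, ω) is the splitting field of x^3 - 1167 over Q.)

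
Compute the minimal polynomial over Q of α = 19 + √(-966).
m_α(x) = x^2 - 38x + 1327

From α - 19 = √(-966), squaring gives (α - 19)^2 = -966, i.e. α^2 - 38α + 361 = -966, so α^2 - 38α + 1327 = 0. The discriminant of x^2 - 38x + 1327 is (-38)^2 - 4·(1327) = 1444 - 5308 = -3864, and 4·(-966) is not a perfect square in Q since -966 is squarefree and ≠ 1. Hence x^2 - 38x + 1327 is irreducible over Q and is the minimal polynomial of α.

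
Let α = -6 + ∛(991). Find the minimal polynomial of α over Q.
m_α(x) = x^3 + 18x^2 + 108x - 775

Set β = α + 6 = ∛(991), so β^3 = 991. Then (α + 6)^3 - 991 = 0, i.e. α is a root of g(x) = (x + 6)^3 - 991 = x^3 + 18x^2 + 108x - 775. Since g(x) = h(x + 6) where h(x) = x^3 - 991, and h is irreducible over Q (because 991 is not a perfect cube, so h has no rational root, and a monic cubic with no rational root is irreducible), g is also irreducible (irreducibility is preserved under the substitution x → x + 6). Hence m_α(x) = x^3 + 18x^2 + 108x - 775.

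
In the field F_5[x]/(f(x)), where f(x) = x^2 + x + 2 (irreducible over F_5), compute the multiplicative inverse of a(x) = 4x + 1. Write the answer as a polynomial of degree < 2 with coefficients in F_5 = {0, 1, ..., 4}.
a(x)^(-1) ≡ 4x + 3 (mod f(x))

Since f is irreducible over F_5, F_5[x]/(f) is a field and a(x) ≠ 0 has an inverse. Apply the extended Euclidean algorithm to f(x) and a(x) in F_5[x]: f(x) = (4x + 3)·a(x) + (4). The last nonzero remainder is the constant 4 = gcd(f, a) in F_5. Back-substituting through the division chain expresses 4 = s(x)·a(x) + t(x)·f(x) with s(x) ≡ x + 2 (mod f), so (x + 2)·a(x) ≡ 4 (mod f). Multiplying by 4^(-1) ≡ 4 in F_5 gives a(x)^(-1) ≡ 4·(x + 2) ≡ 4x + 3 (mod f). Check: (4x + 1)·(4x + 3) = x^2 + x + 3 ≡ 1 (mod x^2 + x + 2).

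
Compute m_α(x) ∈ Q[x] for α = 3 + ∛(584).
m_α(x) = x^3 - 9x^2 + 27x - 611

Set β = α - 3 = ∛(584), so β^3 = 584. Then (α - 3)^3 - 584 = 0, i.e. α is a root of g(x) = (x - 3)^3 - 584 = x^3 - 9x^2 + 27x - 611. Since g(x) = h(x - 3) where h(x) = x^3 - 584, and h is irreducible over Q (because 584 is not a perfect cube, so h has no rational root, and a monic cubic with no rational root is irreducible), g is also irreducible (irreducibility is preserved under the substitution x → x - 3). Hence m_α(x) = x^3 - 9x^2 + 27x - 611.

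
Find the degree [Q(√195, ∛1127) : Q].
[Q(√195, ∛1127) : Q] = 6

Let L = Q(√195, ∛1127). Since Q(√195) ⊂ L and [Q(√195):Q] = 2, the tower law gives 2 | [L:Q]. Likewise Q(∛1127) ⊂ L with [Q(∛1127):Q] = 3 (because 1127 is not a perfect cube), so 3 | [L:Q]. As gcd(2,3) = 1, [L:Q] is divisible by 6. Conversely L is generated over Q by √195 and ∛1127, so [L:Q] ≤ 2·3 = 6. Therefore [Q(√195, ∛1127) : Q] = 6.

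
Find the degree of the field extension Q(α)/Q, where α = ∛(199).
[Q(α):Q] = 3

The minimal polynomial of α is x^3 - 199, irreducible over Q since 199 is not a perfect cube (so x^3 - 199 has no rational root). Hence [Q(α):Q] = deg(m_α) = 3.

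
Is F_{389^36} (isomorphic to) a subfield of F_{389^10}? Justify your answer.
No: F_{389^36} is not a subfield of F_{389^10}

F_{p^m} embeds in F_{p^n} iff m | n. Here 36 ∤ 10 (since 10 = 0·36 + 10 with remainder 10 ≠ 0), so F_{389^36} is not a subfield of F_{389^10}. Equivalently: if it were, the tower law would give 36 = [F_{389^36}:F_389] dividing [F_{389^10}:F_389] = 10, contradiction.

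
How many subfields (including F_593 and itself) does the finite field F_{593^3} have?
F_{593^3} has 2 subfields

The subfields of F_{p^n} are exactly the fields F_{p^d} for d | n (each is the fixed field of the unique index-d subgroup of Gal(F_{p^n}/F_p) ≅ Z/nZ). The divisors of n = 3 are {1, 3}, giving 2 subfields: F_{593^1}, F_{593^3}.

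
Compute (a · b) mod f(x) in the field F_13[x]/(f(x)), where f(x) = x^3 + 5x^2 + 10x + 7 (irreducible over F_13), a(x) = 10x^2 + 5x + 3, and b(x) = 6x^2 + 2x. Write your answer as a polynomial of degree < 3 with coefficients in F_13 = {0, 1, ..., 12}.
a · b ≡ 2x^2 + 6x + 8 (mod f(x))

Multiply in F_13[x]: a(x)·b(x) = (10x^2 + 5x + 3)·(6x^2 + 2x) = 8x^4 + 11x^3 + 2x^2 + 6x. This has degree ≥ 3, so divide by f(x) over F_13: 8x^4 + 11x^3 + 2x^2 + 6x = (8x + 10)·(x^3 + 5x^2 + 10x + 7) + (2x^2 + 6x + 8). Hence a·b ≡ 2x^2 + 6x + 8 (mod f). (F_13[x]/(f) is a field with 13^3 = 2197 elements since f is irreducible of degree 3.)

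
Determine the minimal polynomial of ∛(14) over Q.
m_α(x) = x^3 - 14

α satisfies α^3 = 14, so x^3 - 14 annihilates α. By the rational root test, a rational root p/q (in lowest terms) of x^3 - 14 would satisfy p^3 = 14 q^3, forcing q = 1 and p^3 = 14; but 14 is not a perfect cube, contradiction. A monic cubic over Q with no rational root is irreducible (any nontrivial factorization would include a linear factor). Hence x^3 - 14 is the minimal polynomial of α, and in particular [Q(α):Q] = 3.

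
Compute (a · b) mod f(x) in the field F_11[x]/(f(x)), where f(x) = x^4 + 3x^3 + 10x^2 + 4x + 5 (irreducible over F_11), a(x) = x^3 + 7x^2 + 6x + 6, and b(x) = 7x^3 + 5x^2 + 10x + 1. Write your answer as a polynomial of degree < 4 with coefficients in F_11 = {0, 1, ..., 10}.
a · b ≡ 9x^3 + 2x^2 + 9x + 9 (mod f(x))

Multiply in F_11[x]: a(x)·b(x) = (x^3 + 7x^2 + 6x + 6)·(7x^3 + 5x^2 + 10x + 1) = 7x^6 + 10x^5 + 10x^4 + 9x^2 + 6. This has degree ≥ 4, so divide by f(x) over F_11: 7x^6 + 10x^5 + 10x^4 + 9x^2 + 6 = (7x^2 + 6)·(x^4 + 3x^3 + 10x^2 + 4x + 5) + (9x^3 + 2x^2 + 9x + 9). Hence a·b ≡ 9x^3 + 2x^2 + 9x + 9 (mod f). (F_11[x]/(f) is a field with 11^4 = 14641 elements since f is irreducible of degree 4.)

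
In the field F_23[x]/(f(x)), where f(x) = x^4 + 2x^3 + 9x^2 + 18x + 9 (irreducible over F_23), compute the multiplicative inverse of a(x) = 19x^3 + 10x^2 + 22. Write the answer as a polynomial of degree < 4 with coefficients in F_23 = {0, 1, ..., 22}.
a(x)^(-1) ≡ 17x^3 + 12x^2 + 10 (mod f(x))

Since f is irreducible over F_23, F_23[x]/(f) is a field and a(x) ≠ 0 has an inverse. Apply the extended Euclidean algorithm to f(x) and a(x) in F_23[x]: f(x) = (17x + 19)·a(x) + (3x^2 + 12x + 5);  a(x) = (14x + 1)·(3x^2 + 12x + 5) + (10x + 17);  (3x^2 + 12x + 5) = (21x)·(10x + 17) + (5). The last nonzero remainder is the constant 5 = gcd(f, a) in F_23. Back-substituting through the division chain expresses 5 = s(x)·a(x) + t(x)·f(x) with s(x) ≡ 16x^3 + 14x^2 + 4 (mod f), so (16x^3 + 14x^2 + 4)·a(x) ≡ 5 (mod f). Multiplying by 5^(-1) ≡ 14 in F_23 gives a(x)^(-1) ≡ 14·(16x^3 + 14x^2 + 4) ≡ 17x^3 + 12x^2 + 10 (mod f). Check: (19x^3 + 10x^2 + 22)·(17x^3 + 12x^2 + 10) = x^6 + 7x^5 + 5x^4 + 12x^3 + 19x^2 + 13 ≡ 1 (mod x^4 + 2x^3 + 9x^2 + 18x + 9).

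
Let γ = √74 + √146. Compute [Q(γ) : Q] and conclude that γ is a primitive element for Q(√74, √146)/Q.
[Q(γ) : Q] = 4 (equivalently, Q(γ) = Q(√74, √146))

Obviously Q(γ) ⊆ Q(√74, √146), and [Q(√74, √146):Q] = 4 (since 74, 146 are distinct squarefree integers > 1 with 10804 not a perfect square). To show equality we compute the minimal polynomial of γ. From γ = √74 + √146: γ^2 = 74 + 2√(10804) + 146 = 220 + 2√(10804), so γ^2 - 220 = 2√(10804); squaring, (γ^2 - 220)^2 = 4·10804, i.e. γ^4 - 440γ^2 + 48400 - 43216 = 0, i.e. γ^4 - 440γ^2 + 5184 = 0. So γ is a root of x^4 - 440x^2 + 5184. This polynomial is irreducible over Q: it has no rational root (each ±√74 ± √146 is irrational), and any factorization into two quadratics over Q would force √(10804) ∈ Q (pairing opposite roots) or √74, √146 ∈ Q (other pairings), all impossible. Hence [Q(γ):Q] = 4 = [Q(√74, √146):Q], so Q(γ) = Q(√74, √146).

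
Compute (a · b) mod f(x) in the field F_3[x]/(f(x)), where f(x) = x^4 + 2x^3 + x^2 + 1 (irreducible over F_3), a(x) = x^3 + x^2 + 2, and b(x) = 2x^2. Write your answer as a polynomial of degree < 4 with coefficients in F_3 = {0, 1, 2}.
a · b ≡ 2x^3 + x + 2 (mod f(x))

Multiply in F_3[x]: a(x)·b(x) = (x^3 + x^2 + 2)·(2x^2) = 2x^5 + 2x^4 + x^2. This has degree ≥ 4, so divide by f(x) over F_3: 2x^5 + 2x^4 + x^2 = (2x + 1)·(x^4 + 2x^3 + x^2 + 1) + (2x^3 + x + 2). Hence a·b ≡ 2x^3 + x + 2 (mod f). (F_3[x]/(f) is a field with 3^4 = 81 elements since f is irreducible of degree 4.)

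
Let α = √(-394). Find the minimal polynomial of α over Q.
m_α(x) = x^2 + 394

α satisfies α^2 + 394 = 0, so x^2 + 394 annihilates α. Since d = -394 is squarefree and ≠ 1, it is not a perfect square in Q, so x^2 + 394 has no rational root and is therefore irreducible over Q (a degree-2 polynomial over a field is irreducible iff it has no root). Hence m_α(x) = x^2 + 394.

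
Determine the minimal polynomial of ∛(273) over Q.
m_α(x) = x^3 - 273

α satisfies α^3 = 273, so x^3 - 273 annihilates α. By the rational root test, a rational root p/q (in lowest terms) of x^3 - 273 would satisfy p^3 = 273 q^3, forcing q = 1 and p^3 = 273; but 273 is not a perfect cube, contradiction. A monic cubic over Q with no rational root is irreducible (any nontrivial factorization would include a linear factor). Hence x^3 - 273 is the minimal polynomial of α, and in particular [Q(α):Q] = 3.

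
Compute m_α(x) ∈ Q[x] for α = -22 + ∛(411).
m_α(x) = x^3 + 66x^2 + 1452x + 10237

Set β = α + 22 = ∛(411), so β^3 = 411. Then (α + 22)^3 - 411 = 0, i.e. α is a root of g(x) = (x + 22)^3 - 411 = x^3 + 66x^2 + 1452x + 10237. Since g(x) = h(x + 22) where h(x) = x^3 - 411, and h is irreducible over Q (because 411 is not a perfect cube, so h has no rational root, and a monic cubic with no rational root is irreducible), g is also irreducible (irreducibility is preserved under the substitution x → x + 22). Hence m_α(x) = x^3 + 66x^2 + 1452x + 10237.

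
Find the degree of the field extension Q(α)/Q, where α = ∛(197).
[Q(α):Q] = 3

The minimal polynomial of α is x^3 - 197, irreducible over Q since 197 is not a perfect cube (so x^3 - 197 has no rational root). Hence [Q(α):Q] = deg(m_α) = 3.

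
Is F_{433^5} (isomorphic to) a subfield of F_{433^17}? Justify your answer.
No: F_{433^5} is not a subfield of F_{433^17}

F_{p^m} embeds in F_{p^n} iff m | n. Here 5 ∤ 17 (since 17 = 3·5 + 2 with remainder 2 ≠ 0), so F_{433^5} is not a subfield of F_{433^17}. Equivalently: if it were, the tower law would give 5 = [F_{433^5}:F_433] dividing [F_{433^17}:F_433] = 17, contradiction.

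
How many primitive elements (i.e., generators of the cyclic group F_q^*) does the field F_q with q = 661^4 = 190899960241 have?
There are φ(190899960240) = 46138752000 primitive elements

F_q^* is cyclic of order q - 1 = 190899960240. A cyclic group of order m has exactly φ(m) generators. Here m = 190899960240 = 2^4 · 3 · 5 · 11 · 331 · 218461, so the number of primitive elements is φ(190899960240) = 46138752000.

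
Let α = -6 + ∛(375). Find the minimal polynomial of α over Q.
m_α(x) = x^3 + 18x^2 + 108x - 159

Set β = α + 6 = ∛(375), so β^3 = 375. Then (α + 6)^3 - 375 = 0, i.e. α is a root of g(x) = (x + 6)^3 - 375 = x^3 + 18x^2 + 108x - 159. Since g(x) = h(x + 6) where h(x) = x^3 - 375, and h is irreducible over Q (because 375 is not a perfect cube, so h has no rational root, and a monic cubic with no rational root is irreducible), g is also irreducible (irreducibility is preserved under the substitution x → x + 6). Hence m_α(x) = x^3 + 18x^2 + 108x - 159.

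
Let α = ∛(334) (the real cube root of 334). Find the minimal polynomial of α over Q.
m_α(x) = x^3 - 334

α satisfies α^3 = 334, so x^3 - 334 annihilates α. By the rational root test, a rational root p/q (in lowest terms) of x^3 - 334 would satisfy p^3 = 334 q^3, forcing q = 1 and p^3 = 334; but 334 is not a perfect cube, contradiction. A monic cubic over Q with no rational root is irreducible (any nontrivial factorization would include a linear factor). Hence x^3 - 334 is the minimal polynomial of α, and in particular [Q(α):Q] = 3.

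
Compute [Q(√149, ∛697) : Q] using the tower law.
[Q(√149, ∛697) : Q] = 6

Let L = Q(√149, ∛697). Since Q(√149) ⊂ L and [Q(√149):Q] = 2, the tower law gives 2 | [L:Q]. Likewise Q(∛697) ⊂ L with [Q(∛697):Q] = 3 (because 697 is not a perfect cube), so 3 | [L:Q]. As gcd(2,3) = 1, [L:Q] is divisible by 6. Conversely L is generated over Q by √149 and ∛697, so [L:Q] ≤ 2·3 = 6. Therefore [Q(√149, ∛697) : Q] = 6.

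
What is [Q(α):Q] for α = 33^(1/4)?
[Q(α):Q] = 4

α is a root of x^4 - 33. By Eisenstein's criterion at the prime p = 3 (which divides the constant term 33 but p^2 = 9 does not, since 33 is squarefree), x^4 - 33 is irreducible over Q. Hence [Q(α):Q] = 4.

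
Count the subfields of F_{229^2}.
F_{229^2} has 2 subfields

The subfields of F_{p^n} are exactly the fields F_{p^d} for d | n (each is the fixed field of the unique index-d subgroup of Gal(F_{p^n}/F_p) ≅ Z/nZ). The divisors of n = 2 are {1, 2}, giving 2 subfields: F_{229^1}, F_{229^2}.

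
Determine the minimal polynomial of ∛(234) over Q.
m_α(x) = x^3 - 234

α satisfies α^3 = 234, so x^3 - 234 annihilates α. By the rational root test, a rational root p/q (in lowest terms) of x^3 - 234 would satisfy p^3 = 234 q^3, forcing q = 1 and p^3 = 234; but 234 is not a perfect cube, contradiction. A monic cubic over Q with no rational root is irreducible (any nontrivial factorization would include a linear factor). Hence x^3 - 234 is the minimal polynomial of α, and in particular [Q(α):Q] = 3.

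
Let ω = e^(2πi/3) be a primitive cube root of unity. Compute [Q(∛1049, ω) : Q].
[Q(∛1049, ω) : Q] = 6

[Q(∛1049):Q] = 3 (min poly x^3 - 1049, irreducible since 1049 is not a perfect cube). [Q(ω):Q] = 2 (min poly x^2 + x + 1). Since Q(∛1049) ⊂ R and ω ∉ R, we have ω ∉ Q(∛1049), so x^2 + x + 1 remains irreducible over Q(∛1049) and [Q(∛1049, ω) : Q(∛1049)] = 2. By the tower law, [Q(∛1049, ω) : Q] = 3 · 2 = 6. (In fact Q(∛1049, ω) is the splitting field of x^3 - 1049 over Q.)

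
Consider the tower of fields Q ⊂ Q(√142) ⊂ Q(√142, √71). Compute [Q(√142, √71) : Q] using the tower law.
[Q(√142, √71) : Q] = 4

[Q(√142):Q] = 2 (min poly x^2 - 142, irreducible since 142 is squarefree > 1). For the top step, suppose √71 ∈ Q(√142), say √71 = c + d√142 with c, d ∈ Q. Squaring: 71 = c^2 + 142d^2 + 2cd√142. Since √142 ∉ Q this forces 2cd = 0. If d = 0 then √71 = c ∈ Q, contradicting 71 squarefree > 1. If c = 0 then 71 = 142d^2, so 142·71 = (142d)^2 is a perfect square in Q — but 142·71 = 10082 is not a perfect square (since 142 and 71 are distinct squarefree integers). Contradiction. Hence √71 ∉ Q(√142), so x^2 - 71 stays irreducible over Q(√142) and [Q(√142, √71) : Q(√142)] = 2. By the tower law, [Q(√142, √71) : Q] = 2 · 2 = 4.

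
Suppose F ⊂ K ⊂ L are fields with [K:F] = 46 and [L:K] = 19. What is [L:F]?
[L:F] = 874

The tower law says that for any tower of field extensions F ⊂ K ⊂ L with finite degrees, [L:F] = [L:K] · [K:F]. Here this gives [L:F] = 19 · 46 = 874.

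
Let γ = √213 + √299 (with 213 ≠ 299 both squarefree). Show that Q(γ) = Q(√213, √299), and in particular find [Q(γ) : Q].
[Q(γ) : Q] = 4 (equivalently, Q(γ) = Q(√213, √299))

Obviously Q(γ) ⊆ Q(√213, √299), and [Q(√213, √299):Q] = 4 (since 213, 299 are distinct squarefree integers > 1 with 63687 not a perfect square). To show equality we compute the minimal polynomial of γ. From γ = √213 + √299: γ^2 = 213 + 2√(63687) + 299 = 512 + 2√(63687), so γ^2 - 512 = 2√(63687); squaring, (γ^2 - 512)^2 = 4·63687, i.e. γ^4 - 1024γ^2 + 262144 - 254748 = 0, i.e. γ^4 - 1024γ^2 + 7396 = 0. So γ is a root of x^4 - 1024x^2 + 7396. This polynomial is irreducible over Q: it has no rational root (each ±√213 ± √299 is irrational), and any factorization into two quadratics over Q would force √(63687) ∈ Q (pairing opposite roots) or √213, √299 ∈ Q (other pairings), all impossible. Hence [Q(γ):Q] = 4 = [Q(√213, √299):Q], so Q(γ) = Q(√213, √299).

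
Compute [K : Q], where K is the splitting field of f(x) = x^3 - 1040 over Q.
[K : Q] = 6

The roots of x^3 - 1040 are ∛1040, ω∛1040, ω^2∛1040 where ω = e^(2πi/3) is a primitive cube root of unity, so K = Q(∛1040, ω). Now [Q(∛1040):Q] = 3 (since 1040 is not a perfect cube, x^3 - 1040 is irreducible) and [Q(ω):Q] = 2. Both 2 and 3 divide [K:Q], and [K:Q] ≤ 3·2 = 6, so [K:Q] = 6. (Equivalently: Q(∛1040) ⊂ R but ω ∉ R, so [K : Q(∛1040)] = 2.)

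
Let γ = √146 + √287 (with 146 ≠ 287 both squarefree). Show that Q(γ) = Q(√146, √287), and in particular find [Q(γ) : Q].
[Q(γ) : Q] = 4 (equivalently, Q(γ) = Q(√146, √287))

Obviously Q(γ) ⊆ Q(√146, √287), and [Q(√146, √287):Q] = 4 (since 146, 287 are distinct squarefree integers > 1 with 41902 not a perfect square). To show equality we compute the minimal polynomial of γ. From γ = √146 + √287: γ^2 = 146 + 2√(41902) + 287 = 433 + 2√(41902), so γ^2 - 433 = 2√(41902); squaring, (γ^2 - 433)^2 = 4·41902, i.e. γ^4 - 866γ^2 + 187489 - 167608 = 0, i.e. γ^4 - 866γ^2 + 19881 = 0. So γ is a root of x^4 - 866x^2 + 19881. This polynomial is irreducible over Q: it has no rational root (each ±√146 ± √287 is irrational), and any factorization into two quadratics over Q would force √(41902) ∈ Q (pairing opposite roots) or √146, √287 ∈ Q (other pairings), all impossible. Hence [Q(γ):Q] = 4 = [Q(√146, √287):Q], so Q(γ) = Q(√146, √287).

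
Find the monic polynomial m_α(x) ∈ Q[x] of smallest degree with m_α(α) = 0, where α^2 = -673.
m_α(x) = x^2 + 673

α satisfies α^2 + 673 = 0, so x^2 + 673 annihilates α. Since d = -673 is squarefree and ≠ 1, it is not a perfect square in Q, so x^2 + 673 has no rational root and is therefore irreducible over Q (a degree-2 polynomial over a field is irreducible iff it has no root). Hence m_α(x) = x^2 + 673.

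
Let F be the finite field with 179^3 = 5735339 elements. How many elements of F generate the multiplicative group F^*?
There are φ(5735338) = 2429856 primitive elements

F_q^* is cyclic of order q - 1 = 5735338. A cyclic group of order m has exactly φ(m) generators. Here m = 5735338 = 2 · 7 · 89 · 4603, so the number of primitive elements is φ(5735338) = 2429856.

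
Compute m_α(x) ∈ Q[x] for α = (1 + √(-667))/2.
m_α(x) = x^2 - x + 167

From 2α - 1 = √(-667), squaring gives (2α - 1)^2 = -667, i.e. 4α^2 - 4α + 1 = -667, so α^2 - α + (1 + 667)/4 = 0. Since -667 ≡ 1 (mod 4), (1 + 667)/4 = 167 ∈ Z. The polynomial x^2 - x + 167 has discriminant 1 - 4·(167) = -667, which is not a perfect square in Q (d = -667 is squarefree and ≠ 1), so x^2 - x + 167 is irreducible over Q. It is the minimal polynomial of α.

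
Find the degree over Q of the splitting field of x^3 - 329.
[K : Q] = 6

The roots of x^3 - 329 are ∛329, ω∛329, ω^2∛329 where ω = e^(2πi/3) is a primitive cube root of unity, so K = Q(∛329, ω). Now [Q(∛329):Q] = 3 (since 329 is not a perfect cube, x^3 - 329 is irreducible) and [Q(ω):Q] = 2. Both 2 and 3 divide [K:Q], and [K:Q] ≤ 3·2 = 6, so [K:Q] = 6. (Equivalently: Q(∛329) ⊂ R but ω ∉ R, so [K : Q(∛329)] = 2.)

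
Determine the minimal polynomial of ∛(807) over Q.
m_α(x) = x^3 - 807

α satisfies α^3 = 807, so x^3 - 807 annihilates α. By the rational root test, a rational root p/q (in lowest terms) of x^3 - 807 would satisfy p^3 = 807 q^3, forcing q = 1 and p^3 = 807; but 807 is not a perfect cube, contradiction. A monic cubic over Q with no rational root is irreducible (any nontrivial factorization would include a linear factor). Hence x^3 - 807 is the minimal polynomial of α, and in particular [Q(α):Q] = 3.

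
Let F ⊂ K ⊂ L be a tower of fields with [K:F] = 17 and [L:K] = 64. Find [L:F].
[L:F] = 1088

The tower law says that for any tower of field extensions F ⊂ K ⊂ L with finite degrees, [L:F] = [L:K] · [K:F]. Here this gives [L:F] = 64 · 17 = 1088.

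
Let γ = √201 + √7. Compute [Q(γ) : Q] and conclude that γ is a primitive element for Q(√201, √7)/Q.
[Q(γ) : Q] = 4 (equivalently, Q(γ) = Q(√201, √7))

Obviously Q(γ) ⊆ Q(√201, √7), and [Q(√201, √7):Q] = 4 (since 201, 7 are distinct squarefree integers > 1 with 1407 not a perfect square). To show equality we compute the minimal polynomial of γ. From γ = √201 + √7: γ^2 = 201 + 2√(1407) + 7 = 208 + 2√(1407), so γ^2 - 208 = 2√(1407); squaring, (γ^2 - 208)^2 = 4·1407, i.e. γ^4 - 416γ^2 + 43264 - 5628 = 0, i.e. γ^4 - 416γ^2 + 37636 = 0. So γ is a root of x^4 - 416x^2 + 37636. This polynomial is irreducible over Q: it has no rational root (each ±√201 ± √7 is irrational), and any factorization into two quadratics over Q would force √(1407) ∈ Q (pairing opposite roots) or √201, √7 ∈ Q (other pairings), all impossible. Hence [Q(γ):Q] = 4 = [Q(√201, √7):Q], so Q(γ) = Q(√201, √7).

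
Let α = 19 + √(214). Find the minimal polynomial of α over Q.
m_α(x) = x^2 - 38x + 147

From α - 19 = √(214), squaring gives (α - 19)^2 = 214, i.e. α^2 - 38α + 361 = 214, so α^2 - 38α + 147 = 0. The discriminant of x^2 - 38x + 147 is (-38)^2 - 4·(147) = 1444 - 588 = 856, and 4·(214) is not a perfect square in Q since 214 is squarefree and ≠ 1. Hence x^2 - 38x + 147 is irreducible over Q and is the minimal polynomial of α.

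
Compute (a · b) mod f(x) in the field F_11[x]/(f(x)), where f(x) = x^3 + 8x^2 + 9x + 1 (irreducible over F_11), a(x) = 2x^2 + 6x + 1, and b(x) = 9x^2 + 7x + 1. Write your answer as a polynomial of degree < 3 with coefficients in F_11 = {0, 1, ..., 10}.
a · b ≡ 4x^2 + 8x (mod f(x))

Multiply in F_11[x]: a(x)·b(x) = (2x^2 + 6x + 1)·(9x^2 + 7x + 1) = 7x^4 + 2x^3 + 9x^2 + 2x + 1. This has degree ≥ 3, so divide by f(x) over F_11: 7x^4 + 2x^3 + 9x^2 + 2x + 1 = (7x + 1)·(x^3 + 8x^2 + 9x + 1) + (4x^2 + 8x). Hence a·b ≡ 4x^2 + 8x (mod f). (F_11[x]/(f) is a field with 11^3 = 1331 elements since f is irreducible of degree 3.)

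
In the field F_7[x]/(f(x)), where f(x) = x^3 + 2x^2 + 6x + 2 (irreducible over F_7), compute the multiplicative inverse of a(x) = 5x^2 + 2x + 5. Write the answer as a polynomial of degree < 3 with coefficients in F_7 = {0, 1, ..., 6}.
a(x)^(-1) ≡ 3x^2 + 2x + 3 (mod f(x))

Since f is irreducible over F_7, F_7[x]/(f) is a field and a(x) ≠ 0 has an inverse. Apply the extended Euclidean algorithm to f(x) and a(x) in F_7[x]: f(x) = (3x + 2)·a(x) + (x + 6);  a(x) = (5x)·(x + 6) + (5). The last nonzero remainder is the constant 5 = gcd(f, a) in F_7. Back-substituting through the division chain expresses 5 = s(x)·a(x) + t(x)·f(x) with s(x) ≡ x^2 + 3x + 1 (mod f), so (x^2 + 3x + 1)·a(x) ≡ 5 (mod f). Multiplying by 5^(-1) ≡ 3 in F_7 gives a(x)^(-1) ≡ 3·(x^2 + 3x + 1) ≡ 3x^2 + 2x + 3 (mod f). Check: (5x^2 + 2x + 5)·(3x^2 + 2x + 3) = x^4 + 2x^3 + 6x^2 + 2x + 1 ≡ 1 (mod x^3 + 2x^2 + 6x + 2).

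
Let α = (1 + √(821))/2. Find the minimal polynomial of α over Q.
m_α(x) = x^2 - x - 205

From 2α - 1 = √(821), squaring gives (2α - 1)^2 = 821, i.e. 4α^2 - 4α + 1 = 821, so α^2 - α + (1 - 821)/4 = 0. Since 821 ≡ 1 (mod 4), (1 - 821)/4 = -205 ∈ Z. The polynomial x^2 - x - 205 has discriminant 1 - 4·(-205) = 821, which is not a perfect square in Q (d = 821 is squarefree and ≠ 1), so x^2 - x - 205 is irreducible over Q. It is the minimal polynomial of α.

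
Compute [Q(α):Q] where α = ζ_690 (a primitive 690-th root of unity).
[Q(α):Q] = 176

The minimal polynomial of ζ_690 over Q is the 690-th cyclotomic polynomial Φ_690(x), which is irreducible over Q and has degree φ(690) = 176. Hence [Q(α):Q] = φ(690) = 176.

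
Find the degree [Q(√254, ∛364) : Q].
[Q(√254, ∛364) : Q] = 6

Let L = Q(√254, ∛364). Since Q(√254) ⊂ L and [Q(√254):Q] = 2, the tower law gives 2 | [L:Q]. Likewise Q(∛364) ⊂ L with [Q(∛364):Q] = 3 (because 364 is not a perfect cube), so 3 | [L:Q]. As gcd(2,3) = 1, [L:Q] is divisible by 6. Conversely L is generated over Q by √254 and ∛364, so [L:Q] ≤ 2·3 = 6. Therefore [Q(√254, ∛364) : Q] = 6.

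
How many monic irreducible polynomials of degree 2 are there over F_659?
There are 216811 monic irreducible polynomials of degree 2 over F_659

Each element of F_{659^2} that lies in no proper subfield is a root of exactly one monic irreducible of degree 2 over F_659, and each such polynomial has 2 distinct roots in F_{659^2}. By Möbius inversion the count is N_659(2) = (1/2) Σ_{d|2} μ(2/d) · 659^d = (1/2)(μ(2)·659^1 + μ(1)·659^2) = 433622/2 = 216811.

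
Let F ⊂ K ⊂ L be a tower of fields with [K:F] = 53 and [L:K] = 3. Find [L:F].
[L:F] = 159

The tower law says that for any tower of field extensions F ⊂ K ⊂ L with finite degrees, [L:F] = [L:K] · [K:F]. Here this gives [L:F] = 3 · 53 = 159.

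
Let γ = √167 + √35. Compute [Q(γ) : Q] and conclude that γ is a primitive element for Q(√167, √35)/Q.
[Q(γ) : Q] = 4 (equivalently, Q(γ) = Q(√167, √35))

Obviously Q(γ) ⊆ Q(√167, √35), and [Q(√167, √35):Q] = 4 (since 167, 35 are distinct squarefree integers > 1 with 5845 not a perfect square). To show equality we compute the minimal polynomial of γ. From γ = √167 + √35: γ^2 = 167 + 2√(5845) + 35 = 202 + 2√(5845), so γ^2 - 202 = 2√(5845); squaring, (γ^2 - 202)^2 = 4·5845, i.e. γ^4 - 404γ^2 + 40804 - 23380 = 0, i.e. γ^4 - 404γ^2 + 17424 = 0. So γ is a root of x^4 - 404x^2 + 17424. This polynomial is irreducible over Q: it has no rational root (each ±√167 ± √35 is irrational), and any factorization into two quadratics over Q would force √(5845) ∈ Q (pairing opposite roots) or √167, √35 ∈ Q (other pairings), all impossible. Hence [Q(γ):Q] = 4 = [Q(√167, √35):Q], so Q(γ) = Q(√167, √35).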